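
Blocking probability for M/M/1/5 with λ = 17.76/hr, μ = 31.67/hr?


ρ = λ/μ = 17.76/31.67 = 0.5608
P_K = (1−ρ)ρ^K/(1−ρ^(K+1)) = (0.4392·0.055459)/(1 − 0.031101)
= 0.024359/0.968899 = 0.025141

Final: 0.025141


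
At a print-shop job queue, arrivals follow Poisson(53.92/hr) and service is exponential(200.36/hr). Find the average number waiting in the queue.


ρ = 53.92/200.36 = 0.2691
Lq = ρ²/(1−ρ) = 0.07242/0.7309 = 0.09909

Final: 0.09909


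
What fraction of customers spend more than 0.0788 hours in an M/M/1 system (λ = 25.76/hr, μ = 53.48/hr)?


W ~ Exponential(μ−λ) for M/M/1.
μ − λ = 53.48 − 25.76 = 27.7200
P(W > t) = e^{−(μ−λ)t} = e^{−2.1843} = 0.112552

Final: 0.112552


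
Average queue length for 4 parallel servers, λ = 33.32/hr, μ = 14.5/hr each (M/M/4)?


a = λ/μ = 2.2979; ρ = a/4 = 0.5745
P₀ = 0.093538
Lq = P₀·a^c·ρ / (c!·(1−ρ)²) = 0.093538·27.88354·0.5745/(24·0.18106)
= 0.34480

Final: 0.34480


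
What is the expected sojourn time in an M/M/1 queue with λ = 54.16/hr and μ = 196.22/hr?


W = 1/(μ−λ) = 1/(196.22 − 54.16) = 1/142.06 = 0.007039 hr

Final: 0.007039 hr


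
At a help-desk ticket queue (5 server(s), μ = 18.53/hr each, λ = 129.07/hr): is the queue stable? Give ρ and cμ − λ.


Total capacity cμ = 5·18.53 = 92.65/hr
ρ = λ/(cμ) = 129.07/92.65 = 1.3931
Stable ⇔ ρ < 1: NO
Spare capacity = cμ − λ = 92.65 − 129.07 = -36.42/hr

Final: ρ = 1.3931; unstable; margin = -36.42/hr


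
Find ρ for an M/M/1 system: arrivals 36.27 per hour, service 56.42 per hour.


ρ = λ/μ = 36.27/56.42 = 0.6429

Final: 0.6429


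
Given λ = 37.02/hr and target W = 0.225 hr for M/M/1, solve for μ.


W = 1/(μ−λ) ⇒ μ − λ = 1/W = 1/0.225 = 4.4444
μ = λ + 1/W = 37.02 + 4.4444 = 41.4644 per hr

Final: 41.4644 /hr


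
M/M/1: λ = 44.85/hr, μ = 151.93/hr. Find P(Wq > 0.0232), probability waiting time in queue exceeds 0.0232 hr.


ρ = 44.85/151.93 = 0.2952
P(Wq > t) = ρ·e^{−(μ−λ)t} = 0.2952·e^{−2.4843}
= 0.2952·0.083388 = 0.024616

Final: 0.024616


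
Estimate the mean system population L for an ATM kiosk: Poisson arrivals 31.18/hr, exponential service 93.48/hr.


ρ = λ/μ = 31.18/93.48 = 0.3335
L = ρ/(1−ρ) = 0.3335/(1 − 0.3335) = 0.3335/0.6665 = 0.5005

Final: 0.5005


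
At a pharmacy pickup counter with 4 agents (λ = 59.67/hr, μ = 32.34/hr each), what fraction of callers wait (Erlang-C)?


a = λ/μ = 1.8451; ρ = a/4 = 0.4613
P₀ = 0.154072 (from M/M/c formula)
C(c,a) = [a^c/(c!(1−ρ))]·P₀ = [11.58948/(24·0.5387)]·0.154072
= 0.89636·0.154072 = 0.138104

Final: 0.138104


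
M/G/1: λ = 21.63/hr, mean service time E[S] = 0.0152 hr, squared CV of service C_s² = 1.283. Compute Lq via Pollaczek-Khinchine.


ρ = λ·E[S] = 21.63·0.0152 = 0.3288
Lq = ρ²(1+C_s²)/(2(1−ρ)) = 0.1081·(1+1.283)/(2·0.6712)
= 0.1081·2.2830/1.3424 = 0.18383

Final: 0.18383


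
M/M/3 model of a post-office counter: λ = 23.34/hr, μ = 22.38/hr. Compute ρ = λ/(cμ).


ρ = λ/(cμ) = 23.34/(3·22.38) = 23.34/67.14 = 0.3476

Final: 0.3476


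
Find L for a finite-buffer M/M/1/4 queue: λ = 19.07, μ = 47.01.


ρ = 19.07/47.01 = 0.4057
L = ρ[1 − (K+1)ρ^K + Kρ^(K+1)] / [(1−ρ)(1−ρ^(K+1))]
Numerator: 0.4057·(1 − 5·0.027080 + 4·0.010985) = 0.368558
Denominator: (0.5943)·(0.989015) = 0.587813
L = 0.368558/0.587813 = 0.6270

Final: 0.6270


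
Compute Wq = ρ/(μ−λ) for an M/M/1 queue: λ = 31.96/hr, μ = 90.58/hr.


ρ = 31.96/90.58 = 0.3528
Wq = ρ/(μ−λ) = 0.3528/(90.58 − 31.96) = 0.3528/58.62 = 0.006019 hr

Final: 0.006019 hr


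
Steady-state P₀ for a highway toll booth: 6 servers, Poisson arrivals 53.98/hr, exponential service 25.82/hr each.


a = λ/μ = 53.98/25.82 = 2.0906; ρ = a/c = 0.3484
Σ_{k=0}^{5} a^k/k! (terms k=0..5) = 1.00000 + 2.09063 + 2.18536 + 1.52293 + 0.79597 + 0.33281 = 7.92770
Tail: a^6/(6!(1−ρ)) = 83.49488/(720·0.6516) = 0.17798
P₀ = 1/(7.92770 + 0.17798) = 1/8.10568 = 0.123370

Final: 0.123370


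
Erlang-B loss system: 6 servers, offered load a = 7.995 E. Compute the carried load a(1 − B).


B(6,7.995) = 0.389479 (Erlang-B)
Carried load = a(1 − B) = 7.995·(1 − 0.389479) = 7.995·0.610521 = 4.8811 E

Final: 4.8811 Erlangs


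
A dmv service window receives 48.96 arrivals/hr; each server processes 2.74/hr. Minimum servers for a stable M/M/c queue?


Stability requires cμ > λ ⇔ c > λ/μ.
λ/μ = 48.96/2.74 = 17.8686
Minimum integer c = ⌊17.8686⌋ + 1 = 18
Check: 18·2.74 = 49.32 > 48.96, while 17·2.74 = 46.58 ≤ 48.96

Final: 18 servers


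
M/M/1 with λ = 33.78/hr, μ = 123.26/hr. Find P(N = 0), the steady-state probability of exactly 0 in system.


ρ = 33.78/123.26 = 0.2741
P_n = (1−ρ)·ρ^n = (1 − 0.2741)·0.2741^0 = 0.7259·1.000000 = 0.725945

Final: 0.725945


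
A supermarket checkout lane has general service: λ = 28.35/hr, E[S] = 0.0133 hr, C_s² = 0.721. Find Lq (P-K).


ρ = λ·E[S] = 28.35·0.0133 = 0.3771
Lq = ρ²(1+C_s²)/(2(1−ρ)) = 0.1422·(1+0.721)/(2·0.6229)
= 0.1422·1.7210/1.2459 = 0.19639

Final: 0.19639


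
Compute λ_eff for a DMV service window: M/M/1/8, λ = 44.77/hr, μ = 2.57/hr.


ρ = 17.4202; P_K = (1−ρ)ρ^8/(1−ρ^9) = 0.942595
λ_eff = λ(1 − P_K) = 44.77·(1 − 0.942595) = 44.77·0.057405 = 2.5700 /hr

Final: 2.5700 /hr


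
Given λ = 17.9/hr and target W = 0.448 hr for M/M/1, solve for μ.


W = 1/(μ−λ) ⇒ μ − λ = 1/W = 1/0.448 = 2.2321
μ = λ + 1/W = 17.9 + 2.2321 = 20.1321 per hr

Final: 20.1321 /hr


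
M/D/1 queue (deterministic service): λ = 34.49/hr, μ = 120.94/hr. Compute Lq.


ρ = 34.49/120.94 = 0.2852
M/D/1: Lq = ρ²/(2(1−ρ)) = 0.08133/(2·0.7148) = 0.05689

Final: 0.05689


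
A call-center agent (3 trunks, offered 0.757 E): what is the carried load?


B(3,0.757) = 0.034171 (Erlang-B)
Carried load = a(1 − B) = 0.757·(1 − 0.034171) = 0.757·0.965829 = 0.7311 E

Final: 0.7311 Erlangs


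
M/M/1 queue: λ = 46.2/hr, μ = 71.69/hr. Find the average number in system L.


ρ = λ/μ = 46.2/71.69 = 0.6444
L = ρ/(1−ρ) = 0.6444/(1 − 0.6444) = 0.6444/0.3556 = 1.8125

Final: 1.8125


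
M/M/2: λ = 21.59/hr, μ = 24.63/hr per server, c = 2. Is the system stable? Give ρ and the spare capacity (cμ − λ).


Total capacity cμ = 2·24.63 = 49.26/hr
ρ = λ/(cμ) = 21.59/49.26 = 0.4383
Stable ⇔ ρ < 1: YES
Spare capacity = cμ − λ = 49.26 − 21.59 = 27.67/hr

Final: ρ = 0.4383; stable; margin = 27.67/hr


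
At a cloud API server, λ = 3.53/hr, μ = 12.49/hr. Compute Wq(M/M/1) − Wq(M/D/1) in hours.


ρ = 3.53/12.49 = 0.2826
Wq(M/M/1) = ρ/(μ−λ) = 0.2826/8.96 = 0.03154 hr
Wq(M/D/1) = ρ/(2(μ−λ)) = 0.01577 hr
Savings = 0.03154 − 0.01577 = 0.01577 hr

Final: 0.01577 hr


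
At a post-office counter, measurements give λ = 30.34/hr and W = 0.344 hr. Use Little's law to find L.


L = λW = 30.34·0.344 = 10.4370

Final: 10.4370


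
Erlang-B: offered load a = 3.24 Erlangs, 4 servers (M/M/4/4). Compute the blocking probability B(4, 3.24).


B(c,a) = (a^c/c!) / Σ_{k=0}^{c} a^k/k!
a^4/4! = 4.591650
Σ terms (k=0..4): 1.00000 + 3.24000 + 5.24880 + 5.66870 + 4.59165 = 19.749154
B = 4.591650/19.749154 = 0.232499

Final: 0.232499


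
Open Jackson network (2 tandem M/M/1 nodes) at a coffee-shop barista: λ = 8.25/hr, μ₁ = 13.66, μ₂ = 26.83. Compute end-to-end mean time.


Each node sees arrival rate λ = 8.25/hr (tandem ⇒ throughput preserved).
W₁ = 1/(μ₁−λ) = 1/(13.66−8.25) = 0.18484 hr
W₂ = 1/(μ₂−λ) = 1/(26.83−8.25) = 0.05382 hr
W_total = W₁ + W₂ = 0.18484 + 0.05382 = 0.23866 hr

Final: 0.23866 hr


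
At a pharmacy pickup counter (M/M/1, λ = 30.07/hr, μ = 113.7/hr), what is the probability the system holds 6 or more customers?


ρ = 30.07/113.7 = 0.2645
P(N ≥ n) = ρ^n = 0.2645^6 = 0.0003422

Final: 0.0003422


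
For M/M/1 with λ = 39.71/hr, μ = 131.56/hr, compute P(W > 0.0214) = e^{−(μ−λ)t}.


W ~ Exponential(μ−λ) for M/M/1.
μ − λ = 131.56 − 39.71 = 91.8500
P(W > t) = e^{−(μ−λ)t} = e^{−1.9656} = 0.140073

Final: 0.140073


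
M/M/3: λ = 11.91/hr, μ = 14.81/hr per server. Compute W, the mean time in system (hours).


a = 0.8042; ρ = 0.2681; P₀ = 0.445242
Lq = P₀·a^c·ρ/(c!(1−ρ)²) = 0.01931
Wq = Lq/λ = 0.01931/11.91 = 0.001621 hr
W = Wq + 1/μ = 0.001621 + 0.06752 = 0.06914 hr

Final: 0.06914 hr


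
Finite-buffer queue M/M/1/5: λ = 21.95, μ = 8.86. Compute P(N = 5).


ρ = λ/μ = 21.95/8.86 = 2.4774
P_K = (1−ρ)ρ^K/(1−ρ^(K+1)) = (-1.4774·93.326293)/(1 − 231.209043)
= -137.882750/-230.209043 = 0.598946

Final: 0.598946


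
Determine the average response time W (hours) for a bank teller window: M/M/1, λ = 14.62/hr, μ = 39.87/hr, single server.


W = 1/(μ−λ) = 1/(39.87 − 14.62) = 1/25.25 = 0.03960 hr

Final: 0.03960 hr


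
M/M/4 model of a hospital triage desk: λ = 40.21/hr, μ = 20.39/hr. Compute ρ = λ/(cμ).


ρ = λ/(cμ) = 40.21/(4·20.39) = 40.21/81.56 = 0.4930

Final: 0.4930


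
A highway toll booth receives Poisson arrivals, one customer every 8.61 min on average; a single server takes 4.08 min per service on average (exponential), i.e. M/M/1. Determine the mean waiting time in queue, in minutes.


λ = 60/8.61 = 6.9686 /hr
μ = 60/4.08 = 14.7059 /hr
ρ = λ/μ = 6.9686/14.7059 = 0.4739
Wq = ρ/(μ−λ) = 0.4739/(14.7059−6.9686) = 0.06125 hr
In minutes: 0.06125·60 = 3.675 min

Final: 3.675 min


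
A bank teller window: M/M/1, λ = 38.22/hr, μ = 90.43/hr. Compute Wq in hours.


ρ = 38.22/90.43 = 0.4226
Wq = ρ/(μ−λ) = 0.4226/(90.43 − 38.22) = 0.4226/52.21 = 0.008095 hr

Final: 0.008095 hr


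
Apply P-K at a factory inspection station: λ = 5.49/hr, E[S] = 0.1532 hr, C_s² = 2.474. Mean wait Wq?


ρ = λ·E[S] = 5.49·0.1532 = 0.8411
E[S²] = E[S]²(1+C_s²) = 0.1532²·(1+2.474) = 0.081536
Wq = λ·E[S²]/(2(1−ρ)) = 5.49·0.081536/(2·0.1589) = 1.40825 hr

Final: 1.40825 hr


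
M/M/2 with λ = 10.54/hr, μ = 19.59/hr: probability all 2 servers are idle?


a = λ/μ = 10.54/19.59 = 0.5380; ρ = a/c = 0.2690
Σ_{k=0}^{1} a^k/k! (terms k=0..1) = 1.00000 + 0.53803 = 1.53803
Tail: a^2/(2!(1−ρ)) = 0.28948/(2·0.7310) = 0.19800
P₀ = 1/(1.53803 + 0.19800) = 1/1.73603 = 0.576026

Final: 0.576026


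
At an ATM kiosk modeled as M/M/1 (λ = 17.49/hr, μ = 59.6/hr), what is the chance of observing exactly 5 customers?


ρ = 17.49/59.6 = 0.2935
P_n = (1−ρ)·ρ^n = (1 − 0.2935)·0.2935^5 = 0.7065·0.002176 = 0.001538

Final: 0.001538


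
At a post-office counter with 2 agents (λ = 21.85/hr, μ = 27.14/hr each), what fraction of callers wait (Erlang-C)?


a = λ/μ = 0.8051; ρ = a/2 = 0.4025
P₀ = 0.425982 (from M/M/c formula)
C(c,a) = [a^c/(c!(1−ρ))]·P₀ = [0.64816/(2·0.5975)]·0.425982
= 0.54243·0.425982 = 0.231067

Final: 0.231067


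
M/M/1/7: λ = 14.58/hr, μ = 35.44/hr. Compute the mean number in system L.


ρ = 14.58/35.44 = 0.4114
L = ρ[1 − (K+1)ρ^K + Kρ^(K+1)] / [(1−ρ)(1−ρ^(K+1))]
Numerator: 0.4114·(1 − 8·0.001995 + 7·0.0008206) = 0.407198
Denominator: (0.5886)·(0.999179) = 0.588117
L = 0.407198/0.588117 = 0.6924

Final: 0.6924


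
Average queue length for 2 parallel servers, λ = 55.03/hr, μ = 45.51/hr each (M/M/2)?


a = λ/μ = 1.2092; ρ = a/2 = 0.6046
P₀ = 0.246422
Lq = P₀·a^c·ρ / (c!·(1−ρ)²) = 0.246422·1.46213·0.6046/(2·0.15635)
= 0.69664

Final: 0.69664


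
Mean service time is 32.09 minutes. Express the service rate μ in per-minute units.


μ = 1/(service time) in consistent units.
1 minute = 1 min, so μ = 1/32.09 = 0.03116 per minute

Final: 0.03116 /min


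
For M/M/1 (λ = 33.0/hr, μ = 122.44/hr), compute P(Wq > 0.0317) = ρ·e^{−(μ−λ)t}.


ρ = 33.0/122.44 = 0.2695
P(Wq > t) = ρ·e^{−(μ−λ)t} = 0.2695·e^{−2.8352}
= 0.2695·0.058704 = 0.015822

Final: 0.015822


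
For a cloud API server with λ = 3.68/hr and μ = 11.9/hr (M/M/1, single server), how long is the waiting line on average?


ρ = 3.68/11.9 = 0.3092
Lq = ρ²/(1−ρ) = 0.09563/0.6908 = 0.1384

Final: 0.1384


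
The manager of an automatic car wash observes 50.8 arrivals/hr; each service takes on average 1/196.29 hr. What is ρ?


ρ = λ/μ = 50.8/196.29 = 0.2588

Final: 0.2588


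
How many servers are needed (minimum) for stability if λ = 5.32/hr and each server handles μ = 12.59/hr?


Stability requires cμ > λ ⇔ c > λ/μ.
λ/μ = 5.32/12.59 = 0.4226
Minimum integer c = ⌊0.4226⌋ + 1 = 1
Check: 1·12.59 = 12.59 > 5.32, while 0·12.59 = 0.00 ≤ 5.32

Final: 1 servers


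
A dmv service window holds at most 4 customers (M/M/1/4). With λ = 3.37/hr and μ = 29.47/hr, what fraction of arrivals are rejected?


ρ = λ/μ = 3.37/29.47 = 0.1144
P_K = (1−ρ)ρ^K/(1−ρ^(K+1)) = (0.8856·0.0001710)/(1 − 0.00001955)
= 0.0001514/0.999980 = 0.0001514

Final: 0.0001514


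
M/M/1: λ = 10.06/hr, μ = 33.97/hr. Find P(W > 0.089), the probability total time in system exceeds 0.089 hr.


W ~ Exponential(μ−λ) for M/M/1.
μ − λ = 33.97 − 10.06 = 23.9100
P(W > t) = e^{−(μ−λ)t} = e^{−2.1280} = 0.119076

Final: 0.119076


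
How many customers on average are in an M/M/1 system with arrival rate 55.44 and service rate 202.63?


ρ = λ/μ = 55.44/202.63 = 0.2736
L = ρ/(1−ρ) = 0.2736/(1 − 0.2736) = 0.2736/0.7264 = 0.3767

Final: 0.3767


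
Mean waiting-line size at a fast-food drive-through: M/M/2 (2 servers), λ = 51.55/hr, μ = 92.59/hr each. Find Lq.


a = λ/μ = 0.5568; ρ = a/2 = 0.2784
P₀ = 0.564483
Lq = P₀·a^c·ρ / (c!·(1−ρ)²) = 0.564483·0.30998·0.2784/(2·0.52074)
= 0.04677

Final: 0.04677


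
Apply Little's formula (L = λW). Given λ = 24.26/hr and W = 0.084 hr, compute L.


L = λW = 24.26·0.084 = 2.0378

Final: 2.0378


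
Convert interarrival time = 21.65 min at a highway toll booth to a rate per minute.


λ = 1/(interarrival time) in consistent units.
1 minute = 1 min, so λ = 1/21.65 = 0.04619 per minute

Final: 0.04619 /min


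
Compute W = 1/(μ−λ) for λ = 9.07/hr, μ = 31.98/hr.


W = 1/(μ−λ) = 1/(31.98 − 9.07) = 1/22.91 = 0.04365 hr

Final: 0.04365 hr


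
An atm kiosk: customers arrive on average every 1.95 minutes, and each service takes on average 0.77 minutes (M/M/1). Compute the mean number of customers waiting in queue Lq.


λ = 60/1.95 = 30.7692 /hr
μ = 60/0.77 = 77.9221 /hr
ρ = λ/μ = 30.7692/77.9221 = 0.3949
Lq = ρ²/(1−ρ) = 0.1559/0.6051 = 0.2577

Final: 0.2577


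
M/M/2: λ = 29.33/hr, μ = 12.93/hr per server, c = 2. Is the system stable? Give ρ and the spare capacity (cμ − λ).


Total capacity cμ = 2·12.93 = 25.86/hr
ρ = λ/(cμ) = 29.33/25.86 = 1.1342
Stable ⇔ ρ < 1: NO
Spare capacity = cμ − λ = 25.86 − 29.33 = -3.47/hr

Final: ρ = 1.1342; unstable; margin = -3.47/hr


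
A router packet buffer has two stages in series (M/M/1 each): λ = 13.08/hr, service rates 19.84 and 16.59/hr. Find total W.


Each node sees arrival rate λ = 13.08/hr (tandem ⇒ throughput preserved).
W₁ = 1/(μ₁−λ) = 1/(19.84−13.08) = 0.14793 hr
W₂ = 1/(μ₂−λ) = 1/(16.59−13.08) = 0.28490 hr
W_total = W₁ + W₂ = 0.14793 + 0.28490 = 0.43283 hr

Final: 0.43283 hr


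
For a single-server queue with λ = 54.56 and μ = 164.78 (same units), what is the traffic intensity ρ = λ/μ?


ρ = λ/μ = 54.56/164.78 = 0.3311

Final: 0.3311


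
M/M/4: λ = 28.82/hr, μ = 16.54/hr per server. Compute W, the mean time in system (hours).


a = 1.7424; ρ = 0.4356; P₀ = 0.171741
Lq = P₀·a^c·ρ/(c!(1−ρ)²) = 0.09021
Wq = Lq/λ = 0.09021/28.82 = 0.003130 hr
W = Wq + 1/μ = 0.003130 + 0.06046 = 0.06359 hr

Final: 0.06359 hr


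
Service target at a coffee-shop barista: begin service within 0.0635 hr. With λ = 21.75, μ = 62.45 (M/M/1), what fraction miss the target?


ρ = 21.75/62.45 = 0.3483
P(Wq > t) = ρ·e^{−(μ−λ)t} = 0.3483·e^{−2.5845}
= 0.3483·0.075438 = 0.026273

Final: 0.026273


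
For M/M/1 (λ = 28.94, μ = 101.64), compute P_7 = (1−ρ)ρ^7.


ρ = 28.94/101.64 = 0.2847
P_n = (1−ρ)·ρ^n = (1 − 0.2847)·0.2847^7 = 0.7153·0.0001517 = 0.0001085

Final: 0.0001085


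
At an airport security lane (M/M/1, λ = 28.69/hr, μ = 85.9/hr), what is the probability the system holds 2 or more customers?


ρ = 28.69/85.9 = 0.3340
P(N ≥ n) = ρ^n = 0.3340^2 = 0.111551

Final: 0.111551


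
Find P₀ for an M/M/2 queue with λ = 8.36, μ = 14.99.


a = λ/μ = 8.36/14.99 = 0.5577; ρ = a/c = 0.2789
Σ_{k=0}^{1} a^k/k! (terms k=0..1) = 1.00000 + 0.55771 = 1.55771
Tail: a^2/(2!(1−ρ)) = 0.31104/(2·0.7211) = 0.21565
P₀ = 1/(1.55771 + 0.21565) = 1/1.77336 = 0.563902

Final: 0.563902


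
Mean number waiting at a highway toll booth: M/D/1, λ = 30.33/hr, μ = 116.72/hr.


ρ = 30.33/116.72 = 0.2599
M/D/1: Lq = ρ²/(2(1−ρ)) = 0.06752/(2·0.7401) = 0.04561

Final: 0.04561


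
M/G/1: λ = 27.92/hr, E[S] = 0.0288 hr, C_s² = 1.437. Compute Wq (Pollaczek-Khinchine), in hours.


ρ = λ·E[S] = 27.92·0.0288 = 0.8041
E[S²] = E[S]²(1+C_s²) = 0.0288²·(1+1.437) = 0.002021
Wq = λ·E[S²]/(2(1−ρ)) = 27.92·0.002021/(2·0.1959) = 0.14404 hr

Final: 0.14404 hr


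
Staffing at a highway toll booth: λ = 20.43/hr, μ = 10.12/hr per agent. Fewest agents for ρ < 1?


Stability requires cμ > λ ⇔ c > λ/μ.
λ/μ = 20.43/10.12 = 2.0188
Minimum integer c = ⌊2.0188⌋ + 1 = 3
Check: 3·10.12 = 30.36 > 20.43, while 2·10.12 = 20.24 ≤ 20.43

Final: 3 servers


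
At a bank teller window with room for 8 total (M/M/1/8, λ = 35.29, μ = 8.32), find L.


ρ = 35.29/8.32 = 4.2416
L = ρ[1 − (K+1)ρ^K + Kρ^(K+1)] / [(1−ρ)(1−ρ^(K+1))]
Numerator: 4.2416·(1 − 9·104767.518288 + 8·444380.495241) = 11079606.396958
Denominator: (-3.2416)·(-444379.495241) = 1440494.589740
L = 11079606.396958/1440494.589740 = 7.6915

Final: 7.6915


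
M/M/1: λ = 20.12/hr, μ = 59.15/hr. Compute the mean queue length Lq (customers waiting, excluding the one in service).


ρ = 20.12/59.15 = 0.3402
Lq = ρ²/(1−ρ) = 0.1157/0.6598 = 0.1753

Final: 0.1753


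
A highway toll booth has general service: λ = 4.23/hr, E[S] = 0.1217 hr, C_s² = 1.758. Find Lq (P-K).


ρ = λ·E[S] = 4.23·0.1217 = 0.5148
Lq = ρ²(1+C_s²)/(2(1−ρ)) = 0.2650·(1+1.758)/(2·0.4852)
= 0.2650·2.7580/0.9704 = 0.75318

Final: 0.75318


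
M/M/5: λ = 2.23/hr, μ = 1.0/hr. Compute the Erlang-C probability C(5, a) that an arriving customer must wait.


a = λ/μ = 2.2300; ρ = a/5 = 0.4460
P₀ = 0.106105 (from M/M/c formula)
C(c,a) = [a^c/(c!(1−ρ))]·P₀ = [55.14731/(120·0.5540)]·0.106105
= 0.82953·0.106105 = 0.088017

Final: 0.088017


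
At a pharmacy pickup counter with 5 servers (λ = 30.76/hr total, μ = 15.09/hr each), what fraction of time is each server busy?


ρ = λ/(cμ) = 30.76/(5·15.09) = 30.76/75.45 = 0.4077

Final: 0.4077


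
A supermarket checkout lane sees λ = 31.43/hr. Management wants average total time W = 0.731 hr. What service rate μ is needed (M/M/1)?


W = 1/(μ−λ) ⇒ μ − λ = 1/W = 1/0.731 = 1.3680
μ = λ + 1/W = 31.43 + 1.3680 = 32.7980 per hr

Final: 32.7980 /hr


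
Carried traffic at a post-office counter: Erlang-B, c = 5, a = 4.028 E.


B(5,4.028) = 0.201568 (Erlang-B)
Carried load = a(1 − B) = 4.028·(1 − 0.201568) = 4.028·0.798432 = 3.2161 E

Final: 3.2161 Erlangs


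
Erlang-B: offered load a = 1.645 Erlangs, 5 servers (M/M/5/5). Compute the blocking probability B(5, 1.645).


B(c,a) = (a^c/c!) / Σ_{k=0}^{c} a^k/k!
a^5/5! = 0.100380
Σ terms (k=0..5): 1.00000 + 1.64500 + 1.35301 + 0.74190 + 0.30511 + 0.10038 = 5.145402
B = 0.100380/5.145402 = 0.019509

Final: 0.019509


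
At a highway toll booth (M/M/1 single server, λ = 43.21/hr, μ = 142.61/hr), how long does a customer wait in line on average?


ρ = 43.21/142.61 = 0.3030
Wq = ρ/(μ−λ) = 0.3030/(142.61 − 43.21) = 0.3030/99.40 = 0.003048 hr

Final: 0.003048 hr


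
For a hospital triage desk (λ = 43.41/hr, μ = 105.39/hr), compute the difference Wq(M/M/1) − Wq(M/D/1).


ρ = 43.41/105.39 = 0.4119
Wq(M/M/1) = ρ/(μ−λ) = 0.4119/61.98 = 0.006646 hr
Wq(M/D/1) = ρ/(2(μ−λ)) = 0.003323 hr
Savings = 0.006646 − 0.003323 = 0.003323 hr

Final: 0.003323 hr


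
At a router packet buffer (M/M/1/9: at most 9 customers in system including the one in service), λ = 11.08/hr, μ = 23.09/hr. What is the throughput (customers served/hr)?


ρ = 0.4799; P_K = (1−ρ)ρ^9/(1−ρ^10) = 0.0007022
λ_eff = λ(1 − P_K) = 11.08·(1 − 0.0007022) = 11.08·0.999298 = 11.0722 /hr

Final: 11.0722 /hr


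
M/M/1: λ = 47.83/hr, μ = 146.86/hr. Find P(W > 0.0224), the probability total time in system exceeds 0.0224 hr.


W ~ Exponential(μ−λ) for M/M/1.
μ − λ = 146.86 − 47.83 = 99.0300
P(W > t) = e^{−(μ−λ)t} = e^{−2.2183} = 0.108797

Final: 0.108797


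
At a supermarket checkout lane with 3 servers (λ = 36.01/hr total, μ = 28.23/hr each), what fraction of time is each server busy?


ρ = λ/(cμ) = 36.01/(3·28.23) = 36.01/84.69 = 0.4252

Final: 0.4252


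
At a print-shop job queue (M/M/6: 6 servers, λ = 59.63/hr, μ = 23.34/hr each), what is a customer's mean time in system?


a = 2.5548; ρ = 0.4258; P₀ = 0.077204
Lq = P₀·a^c·ρ/(c!(1−ρ)²) = 0.03851
Wq = Lq/λ = 0.03851/59.63 = 0.0006458 hr
W = Wq + 1/μ = 0.0006458 + 0.04284 = 0.04349 hr

Final: 0.04349 hr


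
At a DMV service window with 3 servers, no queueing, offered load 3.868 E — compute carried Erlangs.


B(3,3.868) = 0.438538 (Erlang-B)
Carried load = a(1 − B) = 3.868·(1 − 0.438538) = 3.868·0.561462 = 2.1717 E

Final: 2.1717 Erlangs


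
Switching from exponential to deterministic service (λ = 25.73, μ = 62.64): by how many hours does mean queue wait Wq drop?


ρ = 25.73/62.64 = 0.4108
Wq(M/M/1) = ρ/(μ−λ) = 0.4108/36.91 = 0.01113 hr
Wq(M/D/1) = ρ/(2(μ−λ)) = 0.005564 hr
Savings = 0.01113 − 0.005564 = 0.005564 hr

Final: 0.005564 hr


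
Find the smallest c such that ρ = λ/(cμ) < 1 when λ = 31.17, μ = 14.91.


Stability requires cμ > λ ⇔ c > λ/μ.
λ/μ = 31.17/14.91 = 2.0905
Minimum integer c = ⌊2.0905⌋ + 1 = 3
Check: 3·14.91 = 44.73 > 31.17, while 2·14.91 = 29.82 ≤ 31.17

Final: 3 servers


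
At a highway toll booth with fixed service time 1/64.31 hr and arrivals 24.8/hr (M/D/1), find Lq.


ρ = 24.8/64.31 = 0.3856
M/D/1: Lq = ρ²/(2(1−ρ)) = 0.1487/(2·0.6144) = 0.12103

Final: 0.12103


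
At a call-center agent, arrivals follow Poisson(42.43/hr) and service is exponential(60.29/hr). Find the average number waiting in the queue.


ρ = 42.43/60.29 = 0.7038
Lq = ρ²/(1−ρ) = 0.4953/0.2962 = 1.6719

Final: 1.6719


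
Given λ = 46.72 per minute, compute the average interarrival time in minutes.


Mean interarrival time = 1/λ = 1/46.72 minute = 0.02140 minute
In minutes: 0.02140 × 1 = 0.02140 min

Final: 0.02140 min


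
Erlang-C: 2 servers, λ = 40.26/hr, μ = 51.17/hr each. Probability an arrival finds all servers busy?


a = λ/μ = 0.7868; ρ = a/2 = 0.3934
P₀ = 0.435344 (from M/M/c formula)
C(c,a) = [a^c/(c!(1−ρ))]·P₀ = [0.61904/(2·0.6066)]·0.435344
= 0.51025·0.435344 = 0.222133

Final: 0.222133


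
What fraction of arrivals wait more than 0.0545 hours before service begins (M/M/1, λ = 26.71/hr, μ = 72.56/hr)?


ρ = 26.71/72.56 = 0.3681
P(Wq > t) = ρ·e^{−(μ−λ)t} = 0.3681·e^{−2.4988}
= 0.3681·0.082182 = 0.030252

Final: 0.030252


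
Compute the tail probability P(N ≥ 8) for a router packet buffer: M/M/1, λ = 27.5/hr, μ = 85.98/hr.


ρ = 27.5/85.98 = 0.3198
P(N ≥ n) = ρ^n = 0.3198^8 = 0.0001095

Final: 0.0001095


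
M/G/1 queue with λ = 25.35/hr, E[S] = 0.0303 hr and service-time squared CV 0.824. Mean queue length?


ρ = λ·E[S] = 25.35·0.0303 = 0.7681
Lq = ρ²(1+C_s²)/(2(1−ρ)) = 0.5900·(1+0.824)/(2·0.2319)
= 0.5900·1.8240/0.4638 = 2.32030

Final: 2.32030


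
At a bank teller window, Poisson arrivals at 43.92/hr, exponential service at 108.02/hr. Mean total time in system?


W = 1/(μ−λ) = 1/(108.02 − 43.92) = 1/64.10 = 0.01560 hr

Final: 0.01560 hr


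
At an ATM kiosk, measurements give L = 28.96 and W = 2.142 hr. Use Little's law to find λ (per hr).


λ = L/W = 28.96/2.142 = 13.5201 /hr

Final: 13.5201 /hr


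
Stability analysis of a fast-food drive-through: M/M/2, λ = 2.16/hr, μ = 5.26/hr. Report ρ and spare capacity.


Total capacity cμ = 2·5.26 = 10.52/hr
ρ = λ/(cμ) = 2.16/10.52 = 0.2053
Stable ⇔ ρ < 1: YES
Spare capacity = cμ − λ = 10.52 − 2.16 = 8.36/hr

Final: ρ = 0.2053; stable; margin = 8.36/hr


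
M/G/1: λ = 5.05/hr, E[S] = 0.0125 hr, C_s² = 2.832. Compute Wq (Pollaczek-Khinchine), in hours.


ρ = λ·E[S] = 5.05·0.0125 = 0.06313
E[S²] = E[S]²(1+C_s²) = 0.0125²·(1+2.832) = 0.0005988
Wq = λ·E[S²]/(2(1−ρ)) = 5.05·0.0005988/(2·0.9369) = 0.001614 hr

Final: 0.001614 hr


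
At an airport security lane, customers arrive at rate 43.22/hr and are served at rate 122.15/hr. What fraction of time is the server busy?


ρ = λ/μ = 43.22/122.15 = 0.3538

Final: 0.3538


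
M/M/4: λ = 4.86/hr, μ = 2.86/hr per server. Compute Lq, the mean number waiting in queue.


a = λ/μ = 1.6993; ρ = a/4 = 0.4248
P₀ = 0.179695
Lq = P₀·a^c·ρ / (c!·(1−ρ)²) = 0.179695·8.33837·0.4248/(24·0.33083)
= 0.08017

Final: 0.08017


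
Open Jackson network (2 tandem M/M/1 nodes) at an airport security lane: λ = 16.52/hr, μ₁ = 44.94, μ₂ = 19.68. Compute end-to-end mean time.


Each node sees arrival rate λ = 16.52/hr (tandem ⇒ throughput preserved).
W₁ = 1/(μ₁−λ) = 1/(44.94−16.52) = 0.03519 hr
W₂ = 1/(μ₂−λ) = 1/(19.68−16.52) = 0.31646 hr
W_total = W₁ + W₂ = 0.03519 + 0.31646 = 0.35164 hr

Final: 0.35164 hr


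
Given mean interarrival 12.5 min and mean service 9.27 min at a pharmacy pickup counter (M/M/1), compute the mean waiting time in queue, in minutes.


λ = 60/12.5 = 4.8000 /hr
μ = 60/9.27 = 6.4725 /hr
ρ = λ/μ = 4.8000/6.4725 = 0.7416
Wq = ρ/(μ−λ) = 0.7416/(6.4725−4.8000) = 0.44341 hr
In minutes: 0.44341·60 = 26.605 min

Final: 26.605 min


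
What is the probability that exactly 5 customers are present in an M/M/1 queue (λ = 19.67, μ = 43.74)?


ρ = 19.67/43.74 = 0.4497
P_n = (1−ρ)·ρ^n = (1 − 0.4497)·0.4497^5 = 0.5503·0.018392 = 0.010121

Final: 0.010121


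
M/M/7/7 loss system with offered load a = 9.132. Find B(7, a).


B(c,a) = (a^c/c!) / Σ_{k=0}^{c} a^k/k!
a^7/7! = 1050.825936
Σ terms (k=0..7): 1.00000 + 9.13200 + 41.69671 + 126.92479 + 289.76930 + 529.23465 + 805.49513 + 1050.82594 = 2854.078518
B = 1050.825936/2854.078518 = 0.368184

Final: 0.368184


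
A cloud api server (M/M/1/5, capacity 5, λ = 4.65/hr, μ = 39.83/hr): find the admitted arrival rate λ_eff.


ρ = 0.1167; P_K = (1−ρ)ρ^5/(1−ρ^6) = 0.00001916
λ_eff = λ(1 − P_K) = 4.65·(1 − 0.00001916) = 4.65·0.999981 = 4.6499 /hr

Final: 4.6499 /hr


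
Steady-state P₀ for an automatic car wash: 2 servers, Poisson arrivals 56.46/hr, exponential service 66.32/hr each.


a = λ/μ = 56.46/66.32 = 0.8513; ρ = a/c = 0.4257
Σ_{k=0}^{1} a^k/k! (terms k=0..1) = 1.00000 + 0.85133 = 1.85133
Tail: a^2/(2!(1−ρ)) = 0.72476/(2·0.5743) = 0.63095
P₀ = 1/(1.85133 + 0.63095) = 1/2.48228 = 0.402856

Final: 0.402856


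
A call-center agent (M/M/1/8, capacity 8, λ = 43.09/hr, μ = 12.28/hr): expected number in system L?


ρ = 43.09/12.28 = 3.5090
L = ρ[1 − (K+1)ρ^K + Kρ^(K+1)] / [(1−ρ)(1−ρ^(K+1))]
Numerator: 3.5090·(1 − 9·22983.968526 + 8·80649.772295) = 1538128.645075
Denominator: (-2.5090)·(-80648.772295) = 202344.354594
L = 1538128.645075/202344.354594 = 7.6015

Final: 7.6015


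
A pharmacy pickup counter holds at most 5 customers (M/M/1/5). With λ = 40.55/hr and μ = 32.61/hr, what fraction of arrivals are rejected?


ρ = λ/μ = 40.55/32.61 = 1.2435
P_K = (1−ρ)ρ^K/(1−ρ^(K+1)) = (-0.2435·2.973037)/(1 − 3.696923)
= -0.723886/-2.696923 = 0.268412

Final: 0.268412


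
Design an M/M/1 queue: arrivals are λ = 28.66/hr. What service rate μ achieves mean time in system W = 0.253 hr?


W = 1/(μ−λ) ⇒ μ − λ = 1/W = 1/0.253 = 3.9526
μ = λ + 1/W = 28.66 + 3.9526 = 32.6126 per hr

Final: 32.6126 /hr


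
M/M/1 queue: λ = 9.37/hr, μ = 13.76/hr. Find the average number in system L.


ρ = λ/μ = 9.37/13.76 = 0.6810
L = ρ/(1−ρ) = 0.6810/(1 − 0.6810) = 0.6810/0.3190 = 2.1344

Final: 2.1344


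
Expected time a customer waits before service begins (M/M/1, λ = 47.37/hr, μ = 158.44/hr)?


ρ = 47.37/158.44 = 0.2990
Wq = ρ/(μ−λ) = 0.2990/(158.44 − 47.37) = 0.2990/111.07 = 0.002692 hr

Final: 0.002692 hr


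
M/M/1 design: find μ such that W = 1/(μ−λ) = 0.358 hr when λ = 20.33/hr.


W = 1/(μ−λ) ⇒ μ − λ = 1/W = 1/0.358 = 2.7933
μ = λ + 1/W = 20.33 + 2.7933 = 23.1233 per hr

Final: 23.1233 /hr


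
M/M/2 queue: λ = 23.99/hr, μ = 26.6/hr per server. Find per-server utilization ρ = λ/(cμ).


ρ = λ/(cμ) = 23.99/(2·26.6) = 23.99/53.20 = 0.4509

Final: 0.4509


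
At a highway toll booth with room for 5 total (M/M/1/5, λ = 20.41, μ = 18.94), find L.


ρ = 20.41/18.94 = 1.0776
L = ρ[1 − (K+1)ρ^K + Kρ^(K+1)] / [(1−ρ)(1−ρ^(K+1))]
Numerator: 1.0776·(1 − 6·1.453166 + 5·1.565951) = 0.119357
Denominator: (-0.07761)·(-0.565951) = 0.043925
L = 0.119357/0.043925 = 2.7173

Final: 2.7173


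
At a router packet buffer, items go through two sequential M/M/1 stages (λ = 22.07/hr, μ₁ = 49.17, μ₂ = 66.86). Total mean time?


Each node sees arrival rate λ = 22.07/hr (tandem ⇒ throughput preserved).
W₁ = 1/(μ₁−λ) = 1/(49.17−22.07) = 0.03690 hr
W₂ = 1/(μ₂−λ) = 1/(66.86−22.07) = 0.02233 hr
W_total = W₁ + W₂ = 0.03690 + 0.02233 = 0.05923 hr

Final: 0.05923 hr


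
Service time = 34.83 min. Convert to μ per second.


μ = 1/(service time) in consistent units.
1 second = 0.0166667 min, so μ = 0.0166667/34.83 = 0.0004785 per second

Final: 0.0004785 /sec


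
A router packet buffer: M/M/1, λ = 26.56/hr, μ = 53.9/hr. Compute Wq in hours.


ρ = 26.56/53.9 = 0.4928
Wq = ρ/(μ−λ) = 0.4928/(53.9 − 26.56) = 0.4928/27.34 = 0.01802 hr

Final: 0.01802 hr


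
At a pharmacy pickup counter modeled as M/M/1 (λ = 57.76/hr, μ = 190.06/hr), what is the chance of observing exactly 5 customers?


ρ = 57.76/190.06 = 0.3039
P_n = (1−ρ)·ρ^n = (1 − 0.3039)·0.3039^5 = 0.6961·0.002592 = 0.001804

Final: 0.001804


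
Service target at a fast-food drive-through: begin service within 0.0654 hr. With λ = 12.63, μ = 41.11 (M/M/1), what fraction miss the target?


ρ = 12.63/41.11 = 0.3072
P(Wq > t) = ρ·e^{−(μ−λ)t} = 0.3072·e^{−1.8626}
= 0.3072·0.155270 = 0.047703

Final: 0.047703


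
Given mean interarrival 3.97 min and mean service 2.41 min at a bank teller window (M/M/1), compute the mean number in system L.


λ = 60/3.97 = 15.1134 /hr
μ = 60/2.41 = 24.8963 /hr
ρ = λ/μ = 15.1134/24.8963 = 0.6071
L = ρ/(1−ρ) = 0.6071/0.3929 = 1.5449

Final: 1.5449


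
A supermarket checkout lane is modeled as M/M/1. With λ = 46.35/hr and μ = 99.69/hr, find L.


ρ = λ/μ = 46.35/99.69 = 0.4649
L = ρ/(1−ρ) = 0.4649/(1 − 0.4649) = 0.4649/0.5351 = 0.8690

Final: 0.8690


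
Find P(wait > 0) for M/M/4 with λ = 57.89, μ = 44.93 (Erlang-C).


a = λ/μ = 1.2884; ρ = a/4 = 0.3221
P₀ = 0.274395 (from M/M/c formula)
C(c,a) = [a^c/(c!(1−ρ))]·P₀ = [2.75593/(24·0.6779)]·0.274395
= 0.16939·0.274395 = 0.046481

Final: 0.046481


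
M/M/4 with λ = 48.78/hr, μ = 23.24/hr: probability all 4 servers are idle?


a = λ/μ = 48.78/23.24 = 2.0990; ρ = a/c = 0.5247
Σ_{k=0}^{3} a^k/k! (terms k=0..3) = 1.00000 + 2.09897 + 2.20283 + 1.54122 = 6.84302
Tail: a^4/(4!(1−ρ)) = 19.40987/(24·0.4753) = 1.70170
P₀ = 1/(6.84302 + 1.70170) = 1/8.54472 = 0.117031

Final: 0.117031


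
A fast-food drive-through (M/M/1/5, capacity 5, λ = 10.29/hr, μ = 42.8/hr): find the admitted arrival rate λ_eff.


ρ = 0.2404; P_K = (1−ρ)ρ^5/(1−ρ^6) = 0.0006103
λ_eff = λ(1 − P_K) = 10.29·(1 − 0.0006103) = 10.29·0.999390 = 10.2837 /hr

Final: 10.2837 /hr


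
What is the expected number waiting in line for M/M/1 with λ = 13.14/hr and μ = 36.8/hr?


ρ = 13.14/36.8 = 0.3571
Lq = ρ²/(1−ρ) = 0.1275/0.6429 = 0.1983

Final: 0.1983


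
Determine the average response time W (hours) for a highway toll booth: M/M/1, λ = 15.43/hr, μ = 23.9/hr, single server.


W = 1/(μ−λ) = 1/(23.9 − 15.43) = 1/8.47 = 0.1181 hr

Final: 0.1181 hr


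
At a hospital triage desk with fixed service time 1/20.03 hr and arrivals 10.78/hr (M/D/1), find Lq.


ρ = 10.78/20.03 = 0.5382
M/D/1: Lq = ρ²/(2(1−ρ)) = 0.2897/(2·0.4618) = 0.31361

Final: 0.31361


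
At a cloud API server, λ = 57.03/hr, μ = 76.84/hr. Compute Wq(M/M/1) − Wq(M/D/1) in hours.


ρ = 57.03/76.84 = 0.7422
Wq(M/M/1) = ρ/(μ−λ) = 0.7422/19.81 = 0.03747 hr
Wq(M/D/1) = ρ/(2(μ−λ)) = 0.01873 hr
Savings = 0.03747 − 0.01873 = 0.01873 hr

Final: 0.01873 hr


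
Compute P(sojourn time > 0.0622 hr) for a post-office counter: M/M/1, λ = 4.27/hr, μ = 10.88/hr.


W ~ Exponential(μ−λ) for M/M/1.
μ − λ = 10.88 − 4.27 = 6.6100
P(W > t) = e^{−(μ−λ)t} = e^{−0.4111} = 0.662893

Final: 0.662893


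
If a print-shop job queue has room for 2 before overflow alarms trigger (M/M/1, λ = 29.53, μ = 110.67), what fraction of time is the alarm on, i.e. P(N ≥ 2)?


ρ = 29.53/110.67 = 0.2668
P(N ≥ n) = ρ^n = 0.2668^2 = 0.071198

Final: 0.071198


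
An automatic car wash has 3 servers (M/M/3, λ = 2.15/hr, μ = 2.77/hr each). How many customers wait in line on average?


a = λ/μ = 0.7762; ρ = a/3 = 0.2587
P₀ = 0.458184
Lq = P₀·a^c·ρ / (c!·(1−ρ)²) = 0.458184·0.46760·0.2587/(6·0.54949)
= 0.01681

Final: 0.01681


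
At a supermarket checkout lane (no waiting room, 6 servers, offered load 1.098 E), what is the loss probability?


B(c,a) = (a^c/c!) / Σ_{k=0}^{c} a^k/k!
a^6/6! = 0.002434
Σ terms (k=0..6): 1.00000 + 1.09800 + 0.60280 + 0.22063 + 0.06056 + 0.01330 + 0.002434 = 2.997722
B = 0.002434/2.997722 = 0.0008119

Final: 0.0008119


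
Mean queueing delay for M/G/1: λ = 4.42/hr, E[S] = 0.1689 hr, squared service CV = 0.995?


ρ = λ·E[S] = 4.42·0.1689 = 0.7465
E[S²] = E[S]²(1+C_s²) = 0.1689²·(1+0.995) = 0.056912
Wq = λ·E[S²]/(2(1−ρ)) = 4.42·0.056912/(2·0.2535) = 0.49623 hr

Final: 0.49623 hr


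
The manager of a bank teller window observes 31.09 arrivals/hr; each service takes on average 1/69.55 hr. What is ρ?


ρ = λ/μ = 31.09/69.55 = 0.4470

Final: 0.4470


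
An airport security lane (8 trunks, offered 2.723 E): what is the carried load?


B(8,2.723) = 0.004934 (Erlang-B)
Carried load = a(1 − B) = 2.723·(1 − 0.004934) = 2.723·0.995066 = 2.7096 E

Final: 2.7096 Erlangs


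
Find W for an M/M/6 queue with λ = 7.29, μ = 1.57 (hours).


a = 4.6433; ρ = 0.7739; P₀ = 0.007574
Lq = P₀·a^c·ρ/(c!(1−ρ)²) = 1.59587
Wq = Lq/λ = 1.59587/7.29 = 0.21891 hr
W = Wq + 1/μ = 0.21891 + 0.63694 = 0.85585 hr

Final: 0.85585 hr


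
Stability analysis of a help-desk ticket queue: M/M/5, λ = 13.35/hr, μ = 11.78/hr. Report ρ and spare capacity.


Total capacity cμ = 5·11.78 = 58.90/hr
ρ = λ/(cμ) = 13.35/58.90 = 0.2267
Stable ⇔ ρ < 1: YES
Spare capacity = cμ − λ = 58.90 − 13.35 = 45.55/hr

Final: ρ = 0.2267; stable; margin = 45.55/hr


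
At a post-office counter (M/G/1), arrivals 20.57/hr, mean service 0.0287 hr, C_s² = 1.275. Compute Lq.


ρ = λ·E[S] = 20.57·0.0287 = 0.5904
Lq = ρ²(1+C_s²)/(2(1−ρ)) = 0.3485·(1+1.275)/(2·0.4096)
= 0.3485·2.2750/0.8193 = 0.96779

Final: 0.96779


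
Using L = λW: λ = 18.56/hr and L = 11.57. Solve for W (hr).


W = L/λ = 11.57/18.56 = 0.6234 hr

Final: 0.6234 hr


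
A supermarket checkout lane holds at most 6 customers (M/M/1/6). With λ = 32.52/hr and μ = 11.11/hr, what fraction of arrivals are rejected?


ρ = λ/μ = 32.52/11.11 = 2.9271
P_K = (1−ρ)ρ^K/(1−ρ^(K+1)) = (-1.9271·628.953977)/(1 − 1841.006602)
= -1212.052624/-1840.006602 = 0.658722

Final: 0.658722


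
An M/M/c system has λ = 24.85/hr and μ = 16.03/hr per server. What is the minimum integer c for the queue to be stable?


Stability requires cμ > λ ⇔ c > λ/μ.
λ/μ = 24.85/16.03 = 1.5502
Minimum integer c = ⌊1.5502⌋ + 1 = 2
Check: 2·16.03 = 32.06 > 24.85, while 1·16.03 = 16.03 ≤ 24.85

Final: 2 servers


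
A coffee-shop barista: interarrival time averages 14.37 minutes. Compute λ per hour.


λ = 1/(interarrival time) in consistent units.
1 hour = 60 min, so λ = 60/14.37 = 4.1754 per hour

Final: 4.1754 /hr


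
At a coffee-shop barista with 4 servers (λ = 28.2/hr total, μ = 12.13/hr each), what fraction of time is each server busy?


ρ = λ/(cμ) = 28.2/(4·12.13) = 28.2/48.52 = 0.5812

Final: 0.5812


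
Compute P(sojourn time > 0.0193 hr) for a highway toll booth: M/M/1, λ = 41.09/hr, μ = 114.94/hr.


W ~ Exponential(μ−λ) for M/M/1.
μ − λ = 114.94 − 41.09 = 73.8500
P(W > t) = e^{−(μ−λ)t} = e^{−1.4253} = 0.240435

Final: 0.240435


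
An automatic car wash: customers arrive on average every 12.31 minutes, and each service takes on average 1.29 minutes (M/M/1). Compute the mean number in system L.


λ = 60/12.31 = 4.8741 /hr
μ = 60/1.29 = 46.5116 /hr
ρ = λ/μ = 4.8741/46.5116 = 0.1048
L = ρ/(1−ρ) = 0.1048/0.8952 = 0.1171

Final: 0.1171


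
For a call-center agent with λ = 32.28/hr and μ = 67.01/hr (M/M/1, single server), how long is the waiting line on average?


ρ = 32.28/67.01 = 0.4817
Lq = ρ²/(1−ρ) = 0.2321/0.5183 = 0.4477

Final: 0.4477


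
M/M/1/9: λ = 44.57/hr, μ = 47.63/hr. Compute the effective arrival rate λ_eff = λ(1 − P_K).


ρ = 0.9358; P_K = (1−ρ)ρ^9/(1−ρ^10) = 0.072838
λ_eff = λ(1 − P_K) = 44.57·(1 − 0.072838) = 44.57·0.927162 = 41.3236 /hr

Final: 41.3236 /hr


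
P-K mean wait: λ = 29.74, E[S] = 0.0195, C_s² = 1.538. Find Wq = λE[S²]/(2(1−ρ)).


ρ = λ·E[S] = 29.74·0.0195 = 0.5799
E[S²] = E[S]²(1+C_s²) = 0.0195²·(1+1.538) = 0.0009651
Wq = λ·E[S²]/(2(1−ρ)) = 29.74·0.0009651/(2·0.4201) = 0.03416 hr

Final: 0.03416 hr


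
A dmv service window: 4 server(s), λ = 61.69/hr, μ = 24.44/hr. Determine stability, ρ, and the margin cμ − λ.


Total capacity cμ = 4·24.44 = 97.76/hr
ρ = λ/(cμ) = 61.69/97.76 = 0.6310
Stable ⇔ ρ < 1: YES
Spare capacity = cμ − λ = 97.76 − 61.69 = 36.07/hr

Final: ρ = 0.6310; stable; margin = 36.07/hr


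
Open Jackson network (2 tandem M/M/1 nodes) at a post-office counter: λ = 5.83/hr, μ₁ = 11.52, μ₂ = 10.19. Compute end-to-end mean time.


Each node sees arrival rate λ = 5.83/hr (tandem ⇒ throughput preserved).
W₁ = 1/(μ₁−λ) = 1/(11.52−5.83) = 0.17575 hr
W₂ = 1/(μ₂−λ) = 1/(10.19−5.83) = 0.22936 hr
W_total = W₁ + W₂ = 0.17575 + 0.22936 = 0.40510 hr

Final: 0.40510 hr


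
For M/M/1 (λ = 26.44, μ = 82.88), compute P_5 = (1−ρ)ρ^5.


ρ = 26.44/82.88 = 0.3190
P_n = (1−ρ)·ρ^n = (1 − 0.3190)·0.3190^5 = 0.6810·0.003304 = 0.002250

Final: 0.002250
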